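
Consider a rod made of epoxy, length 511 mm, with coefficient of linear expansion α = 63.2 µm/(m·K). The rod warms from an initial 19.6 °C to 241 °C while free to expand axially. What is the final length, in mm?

ΔT = 241 − 19.6 = 221.4 K.
ΔL = α·L₀·ΔT = 63.2×10⁻⁶ × 511 mm × 221.4 K = 7.15 mm.
L = L₀ + ΔL = 511 + 7.15 = 518.15 mm.

518.15 mm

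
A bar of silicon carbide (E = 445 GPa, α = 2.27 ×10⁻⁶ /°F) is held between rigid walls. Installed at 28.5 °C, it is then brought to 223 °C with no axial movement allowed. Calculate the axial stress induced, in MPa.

354 MPa

α = 2.27×10⁻⁶/°F × 9/5 = 4.09×10⁻⁶/K.
ΔT = 194.5 K. Constrained thermal stress σ = E·α·ΔT = 445.0×10³ MPa × 4.09×10⁻⁶ × 194.5 = 354 MPa (compressive).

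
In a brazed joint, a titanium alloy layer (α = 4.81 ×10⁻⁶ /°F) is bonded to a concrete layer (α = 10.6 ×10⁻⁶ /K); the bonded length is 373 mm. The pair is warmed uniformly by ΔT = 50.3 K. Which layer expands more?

titanium alloy: α = 4.81×10⁻⁶/°F × 9/5 = 8.66×10⁻⁶/K.
α(titanium alloy) = 8.66×10⁻⁶/K vs α(concrete) = 10.6×10⁻⁶/K.
Higher α expands more for the same ΔT: concrete.

concrete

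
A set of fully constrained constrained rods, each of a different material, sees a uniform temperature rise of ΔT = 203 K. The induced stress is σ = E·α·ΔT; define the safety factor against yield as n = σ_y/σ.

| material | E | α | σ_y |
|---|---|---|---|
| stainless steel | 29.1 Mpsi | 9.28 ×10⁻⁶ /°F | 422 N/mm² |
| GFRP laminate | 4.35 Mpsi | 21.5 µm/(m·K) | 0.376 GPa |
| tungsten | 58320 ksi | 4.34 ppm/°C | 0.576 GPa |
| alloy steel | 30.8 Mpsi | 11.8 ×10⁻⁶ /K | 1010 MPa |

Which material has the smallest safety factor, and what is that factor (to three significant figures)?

stainless steel, n = 0.620

In consistent units (E in GPa, α in ×10⁻⁶/K, σ_y in MPa):
  stainless steel: E = 200.6, α = 16.7, σ_y = 422.0 → σ = 680 MPa, n = 0.620
  GFRP laminate: E = 29.99, α = 21.5, σ_y = 376.0 → σ = 131 MPa, n = 2.87
  tungsten: E = 402.1, α = 4.34, σ_y = 576.0 → σ = 354 MPa, n = 1.63
  alloy steel: E = 212.4, α = 11.8, σ_y = 1010 → σ = 509 MPa, n = 1.99
Smallest n: stainless steel with n = 0.620.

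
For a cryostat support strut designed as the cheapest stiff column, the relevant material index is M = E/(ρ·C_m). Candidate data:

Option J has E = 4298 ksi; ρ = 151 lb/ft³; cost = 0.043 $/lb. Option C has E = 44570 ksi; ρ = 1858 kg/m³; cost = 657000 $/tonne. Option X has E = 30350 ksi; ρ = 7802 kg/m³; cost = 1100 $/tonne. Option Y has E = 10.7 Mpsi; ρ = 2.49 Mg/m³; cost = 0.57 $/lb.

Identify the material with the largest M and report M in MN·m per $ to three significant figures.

Putting every candidate on a common basis:
  option J: E = 29.63 GPa, ρ = 2419 kg/m³, cost = 0.09480 $/kg
  option C: E = 307.3 GPa, ρ = 1858 kg/m³, cost = 657.0 $/kg
  option X: E = 209.3 GPa, ρ = 7802 kg/m³, cost = 1.100 $/kg
  option Y: E = 73.77 GPa, ρ = 2490 kg/m³, cost = 1.257 $/kg
  option J: M = 129 MN·m per $
  option X: M = 24.4 MN·m per $
  option Y: M = 23.6 MN·m per $
  option C: M = 0.252 MN·m per $
Highest index: option J.

option J, M = 129 MN·m per $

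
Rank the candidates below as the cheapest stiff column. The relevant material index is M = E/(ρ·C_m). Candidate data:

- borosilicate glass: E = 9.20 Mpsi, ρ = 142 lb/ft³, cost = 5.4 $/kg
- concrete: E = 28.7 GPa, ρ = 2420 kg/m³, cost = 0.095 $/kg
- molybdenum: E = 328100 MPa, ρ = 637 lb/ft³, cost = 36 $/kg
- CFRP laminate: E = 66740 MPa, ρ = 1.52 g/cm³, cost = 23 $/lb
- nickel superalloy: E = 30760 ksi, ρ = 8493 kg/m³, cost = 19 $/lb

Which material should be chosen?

Convert each candidate to consistent units, then evaluate M:
  borosilicate glass: E = 63.43 GPa, ρ = 2275 kg/m³, cost = 5.400 $/kg
  concrete: E = 28.70 GPa, ρ = 2420 kg/m³, cost = 0.09500 $/kg
  molybdenum: E = 328.1 GPa, ρ = 10200 kg/m³, cost = 36.00 $/kg
  CFRP laminate: E = 66.74 GPa, ρ = 1520 kg/m³, cost = 50.71 $/kg
  nickel superalloy: E = 212.1 GPa, ρ = 8493 kg/m³, cost = 41.89 $/kg
  concrete: M = 125 MN·m per $
  borosilicate glass: M = 5.16 MN·m per $
  molybdenum: M = 0.893 MN·m per $
  CFRP laminate: M = 0.866 MN·m per $
  nickel superalloy: M = 0.596 MN·m per $
The maximum is for concrete.

concrete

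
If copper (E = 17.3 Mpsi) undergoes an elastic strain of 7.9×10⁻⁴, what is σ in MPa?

E = 17.3 Mpsi = 119.3 GPa.
σ = E·ε = 119300 MPa × 7.9×10⁻⁴ = 94.2 MPa.

94.2 MPa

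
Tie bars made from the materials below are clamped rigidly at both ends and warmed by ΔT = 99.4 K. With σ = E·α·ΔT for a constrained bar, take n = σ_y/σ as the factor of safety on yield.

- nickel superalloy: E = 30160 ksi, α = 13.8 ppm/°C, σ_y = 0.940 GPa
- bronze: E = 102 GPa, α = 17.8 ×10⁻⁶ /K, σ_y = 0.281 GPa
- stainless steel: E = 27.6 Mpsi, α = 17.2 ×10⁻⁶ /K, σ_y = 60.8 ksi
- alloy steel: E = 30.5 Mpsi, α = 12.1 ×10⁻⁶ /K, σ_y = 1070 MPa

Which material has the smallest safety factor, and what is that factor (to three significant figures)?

stainless steel, n = 1.29

With everything in SI (GPa, ×10⁻⁶/K, MPa):
  nickel superalloy: E = 207.9, α = 13.8, σ_y = 940.0 → σ = 285 MPa, n = 3.30
  bronze: E = 102.0, α = 17.8, σ_y = 281.0 → σ = 180 MPa, n = 1.56
  stainless steel: E = 190.3, α = 17.2, σ_y = 419.2 → σ = 325 MPa, n = 1.29
  alloy steel: E = 210.3, α = 12.1, σ_y = 1070 → σ = 253 MPa, n = 4.23
The minimum is stainless steel at n = 1.29.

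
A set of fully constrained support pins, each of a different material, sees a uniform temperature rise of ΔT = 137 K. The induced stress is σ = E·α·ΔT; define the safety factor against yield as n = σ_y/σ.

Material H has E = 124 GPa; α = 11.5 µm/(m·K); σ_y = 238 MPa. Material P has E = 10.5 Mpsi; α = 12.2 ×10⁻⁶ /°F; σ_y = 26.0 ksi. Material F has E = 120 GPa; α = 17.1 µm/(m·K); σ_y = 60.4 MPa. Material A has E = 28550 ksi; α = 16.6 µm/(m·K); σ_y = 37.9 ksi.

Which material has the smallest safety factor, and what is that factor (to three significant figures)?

Per material, after unit conversion:
  material H: E = 124.0, α = 11.5, σ_y = 238.0 → σ = 195 MPa, n = 1.22
  material P: E = 72.39, α = 22.0, σ_y = 179.3 → σ = 218 MPa, n = 0.823
  material F: E = 120.0, α = 17.1, σ_y = 60.40 → σ = 281 MPa, n = 0.215
  material A: E = 196.8, α = 16.6, σ_y = 261.3 → σ = 448 MPa, n = 0.584
Material F has the lowest safety factor, n = 0.215.

material F, n = 0.215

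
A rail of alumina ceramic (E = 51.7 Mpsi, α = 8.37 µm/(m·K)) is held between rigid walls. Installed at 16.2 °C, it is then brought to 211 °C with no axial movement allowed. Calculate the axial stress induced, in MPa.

E = 51.7 Mpsi = 356.5 GPa.
ΔT = 194.8 K. Constrained thermal stress σ = E·α·ΔT = 356.5×10³ MPa × 8.37×10⁻⁶ × 194.8 = 581 MPa (compressive).

581 MPa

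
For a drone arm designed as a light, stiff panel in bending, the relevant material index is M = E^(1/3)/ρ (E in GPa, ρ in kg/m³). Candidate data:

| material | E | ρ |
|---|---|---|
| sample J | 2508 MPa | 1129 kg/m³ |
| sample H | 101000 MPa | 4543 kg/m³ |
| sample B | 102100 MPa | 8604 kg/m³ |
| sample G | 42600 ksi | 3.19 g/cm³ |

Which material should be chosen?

Normalizing units and computing the index:
  sample J: E = 2.508 GPa, ρ = 1129 kg/m³
  sample H: E = 101.0 GPa, ρ = 4543 kg/m³
  sample B: E = 102.1 GPa, ρ = 8604 kg/m³
  sample G: E = 293.7 GPa, ρ = 3190 kg/m³
  sample G: M = 2.08×10⁻³
  sample J: M = 1.20×10⁻³
  sample H: M = 1.03×10⁻³
  sample B: M = 0.543×10⁻³
Highest index: sample G.

sample G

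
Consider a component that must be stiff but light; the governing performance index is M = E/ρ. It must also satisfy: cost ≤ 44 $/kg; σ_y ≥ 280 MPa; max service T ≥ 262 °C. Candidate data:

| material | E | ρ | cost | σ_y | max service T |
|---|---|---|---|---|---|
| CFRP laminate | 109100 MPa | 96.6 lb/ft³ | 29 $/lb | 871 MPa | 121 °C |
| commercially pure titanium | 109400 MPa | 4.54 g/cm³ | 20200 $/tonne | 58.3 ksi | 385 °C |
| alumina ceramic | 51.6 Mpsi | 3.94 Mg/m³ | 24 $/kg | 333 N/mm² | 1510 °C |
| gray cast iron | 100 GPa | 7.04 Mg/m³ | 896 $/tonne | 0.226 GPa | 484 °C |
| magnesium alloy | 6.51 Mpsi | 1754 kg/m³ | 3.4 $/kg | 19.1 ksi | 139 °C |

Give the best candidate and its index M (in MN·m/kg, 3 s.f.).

Screen on constraints: cost ≤ 44 $/kg; σ_y ≥ 280 MPa; max service T ≥ 262 °C. Survivors: commercially pure titanium, alumina ceramic.
In SI units:
  commercially pure titanium: E = 109.4 GPa, ρ = 4540 kg/m³
  alumina ceramic: E = 355.8 GPa, ρ = 3940 kg/m³
  alumina ceramic: M = 90.3 MN·m/kg
  commercially pure titanium: M = 24.1 MN·m/kg
Alumina ceramic has the largest M.

alumina ceramic, M = 90.3 MN·m/kg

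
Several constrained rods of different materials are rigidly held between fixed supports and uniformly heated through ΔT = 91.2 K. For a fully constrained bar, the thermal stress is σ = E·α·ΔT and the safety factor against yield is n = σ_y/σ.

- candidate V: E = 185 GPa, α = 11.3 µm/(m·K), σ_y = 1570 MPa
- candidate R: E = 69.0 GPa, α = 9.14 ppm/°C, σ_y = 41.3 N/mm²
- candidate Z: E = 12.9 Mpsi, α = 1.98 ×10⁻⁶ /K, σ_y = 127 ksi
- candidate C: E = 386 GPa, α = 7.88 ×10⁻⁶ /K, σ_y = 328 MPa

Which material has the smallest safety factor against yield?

In consistent units (E in GPa, α in ×10⁻⁶/K, σ_y in MPa):
  candidate V: E = 185.0, α = 11.3, σ_y = 1570 → σ = 191 MPa, n = 8.23
  candidate R: E = 69.00, α = 9.14, σ_y = 41.30 → σ = 57.5 MPa, n = 0.718
  candidate Z: E = 88.94, α = 1.98, σ_y = 875.6 → σ = 16.1 MPa, n = 54.5
  candidate C: E = 386.0, α = 7.88, σ_y = 328.0 → σ = 277 MPa, n = 1.18
Smallest n: candidate R with n = 0.718.

candidate R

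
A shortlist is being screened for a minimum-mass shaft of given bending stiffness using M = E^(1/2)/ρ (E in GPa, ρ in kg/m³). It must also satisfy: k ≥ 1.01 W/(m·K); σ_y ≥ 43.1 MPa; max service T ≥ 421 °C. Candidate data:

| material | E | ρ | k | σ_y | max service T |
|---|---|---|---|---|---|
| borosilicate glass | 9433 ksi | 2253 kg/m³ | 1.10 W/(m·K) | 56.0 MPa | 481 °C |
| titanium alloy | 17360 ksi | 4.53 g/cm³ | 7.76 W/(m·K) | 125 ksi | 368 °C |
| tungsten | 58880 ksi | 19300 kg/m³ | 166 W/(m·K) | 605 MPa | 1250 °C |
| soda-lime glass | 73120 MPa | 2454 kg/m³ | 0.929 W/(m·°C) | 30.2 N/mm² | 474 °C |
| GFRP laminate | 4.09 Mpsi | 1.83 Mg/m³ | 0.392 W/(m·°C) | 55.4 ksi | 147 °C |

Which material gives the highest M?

Screen on constraints: k ≥ 1.01 W/(m·K); σ_y ≥ 43.1 MPa; max service T ≥ 421 °C. Survivors: borosilicate glass, tungsten.
In SI units:
  borosilicate glass: E = 65.04 GPa, ρ = 2253 kg/m³
  tungsten: E = 406.0 GPa, ρ = 19300 kg/m³
  borosilicate glass: M = 3.58×10⁻³
  tungsten: M = 1.04×10⁻³
The maximum is for borosilicate glass.

borosilicate glass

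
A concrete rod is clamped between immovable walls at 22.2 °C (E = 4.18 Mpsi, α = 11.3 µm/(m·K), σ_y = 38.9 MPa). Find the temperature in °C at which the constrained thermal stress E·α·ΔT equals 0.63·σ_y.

E = 4.18 Mpsi = 28.82 GPa.
E·α·ΔT = 24.51 MPa ⇒ ΔT = 24.51 / (28.82×10³ × 11.3×10⁻⁶) = 75.25 K.
T = 22.2 + 75.25 = 97.45 °C.

97.5 °C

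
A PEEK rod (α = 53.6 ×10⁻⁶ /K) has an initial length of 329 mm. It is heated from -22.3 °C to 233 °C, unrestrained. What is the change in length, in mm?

ΔT = 233 − (-22.3) = 255.3 K.
ΔL = α·L₀·ΔT = 53.6×10⁻⁶ × 329 mm × 255.3 K = 4.50 mm.

4.50 mm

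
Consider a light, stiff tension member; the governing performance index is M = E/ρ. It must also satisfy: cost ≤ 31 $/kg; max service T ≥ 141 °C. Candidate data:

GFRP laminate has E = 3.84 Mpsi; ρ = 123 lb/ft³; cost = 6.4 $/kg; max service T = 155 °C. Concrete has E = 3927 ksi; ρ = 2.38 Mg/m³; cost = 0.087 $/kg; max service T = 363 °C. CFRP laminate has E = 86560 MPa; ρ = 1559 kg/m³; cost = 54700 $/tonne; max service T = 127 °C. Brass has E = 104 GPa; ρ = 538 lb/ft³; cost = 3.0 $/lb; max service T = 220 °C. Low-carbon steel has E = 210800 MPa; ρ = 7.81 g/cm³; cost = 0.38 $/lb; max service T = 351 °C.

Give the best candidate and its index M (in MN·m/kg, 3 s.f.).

low-carbon steel, M = 27.0 MN·m/kg

Screen on constraints: cost ≤ 31 $/kg; max service T ≥ 141 °C. Survivors: GFRP laminate, concrete, brass, low-carbon steel.
Putting every candidate on a common basis:
  GFRP laminate: E = 26.48 GPa, ρ = 1970 kg/m³
  concrete: E = 27.08 GPa, ρ = 2380 kg/m³
  brass: E = 104.0 GPa, ρ = 8618 kg/m³
  low-carbon steel: E = 210.8 GPa, ρ = 7810 kg/m³
  low-carbon steel: M = 27.0 MN·m/kg
  GFRP laminate: M = 13.4 MN·m/kg
  brass: M = 12.1 MN·m/kg
  concrete: M = 11.4 MN·m/kg
Low-carbon steel ranks first.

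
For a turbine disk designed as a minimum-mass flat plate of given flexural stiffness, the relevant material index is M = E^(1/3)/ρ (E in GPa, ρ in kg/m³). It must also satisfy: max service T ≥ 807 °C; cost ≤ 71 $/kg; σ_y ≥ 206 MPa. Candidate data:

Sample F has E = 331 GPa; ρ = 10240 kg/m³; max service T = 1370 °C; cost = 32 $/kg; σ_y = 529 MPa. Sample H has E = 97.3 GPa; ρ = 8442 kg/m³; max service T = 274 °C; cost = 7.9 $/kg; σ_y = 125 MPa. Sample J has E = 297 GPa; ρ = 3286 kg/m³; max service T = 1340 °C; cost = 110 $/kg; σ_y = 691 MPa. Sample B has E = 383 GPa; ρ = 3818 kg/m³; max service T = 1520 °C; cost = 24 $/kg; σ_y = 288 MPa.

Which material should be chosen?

sample B

Screen on constraints: max service T ≥ 807 °C; cost ≤ 71 $/kg; σ_y ≥ 206 MPa. Survivors: sample F, sample B.
Computing M directly (units already consistent):
  sample B: M = 1.90×10⁻³
  sample F: M = 0.676×10⁻³
The maximum is for sample B.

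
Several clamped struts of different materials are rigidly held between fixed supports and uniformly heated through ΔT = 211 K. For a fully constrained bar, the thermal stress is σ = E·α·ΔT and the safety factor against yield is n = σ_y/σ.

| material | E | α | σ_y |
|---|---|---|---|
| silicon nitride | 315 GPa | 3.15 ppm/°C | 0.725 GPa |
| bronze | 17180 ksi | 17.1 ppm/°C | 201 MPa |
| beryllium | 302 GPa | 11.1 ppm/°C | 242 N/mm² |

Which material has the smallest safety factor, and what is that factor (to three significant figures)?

With everything in SI (GPa, ×10⁻⁶/K, MPa):
  silicon nitride: E = 315.0, α = 3.15, σ_y = 725.0 → σ = 209 MPa, n = 3.46
  bronze: E = 118.5, α = 17.1, σ_y = 201.0 → σ = 427 MPa, n = 0.470
  beryllium: E = 302.0, α = 11.1, σ_y = 242.0 → σ = 707 MPa, n = 0.342
Beryllium has the lowest safety factor, n = 0.342.

beryllium, n = 0.342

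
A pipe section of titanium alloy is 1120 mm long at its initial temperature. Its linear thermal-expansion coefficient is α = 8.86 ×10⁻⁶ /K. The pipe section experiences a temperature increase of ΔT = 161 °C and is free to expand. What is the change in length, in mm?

1.60 mm

ΔL = α·L₀·ΔT = 8.86×10⁻⁶ × 1120 mm × 161.0 K = 1.60 mm.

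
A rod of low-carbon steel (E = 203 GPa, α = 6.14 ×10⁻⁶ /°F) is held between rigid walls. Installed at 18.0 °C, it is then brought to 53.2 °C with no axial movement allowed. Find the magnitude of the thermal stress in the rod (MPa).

79.0 MPa

α = 6.14×10⁻⁶/°F × 9/5 = 11.1×10⁻⁶/K.
ΔT = 35.20 K. Constrained thermal stress σ = E·α·ΔT = 203.0×10³ MPa × 11.1×10⁻⁶ × 35.20 = 79.0 MPa (compressive).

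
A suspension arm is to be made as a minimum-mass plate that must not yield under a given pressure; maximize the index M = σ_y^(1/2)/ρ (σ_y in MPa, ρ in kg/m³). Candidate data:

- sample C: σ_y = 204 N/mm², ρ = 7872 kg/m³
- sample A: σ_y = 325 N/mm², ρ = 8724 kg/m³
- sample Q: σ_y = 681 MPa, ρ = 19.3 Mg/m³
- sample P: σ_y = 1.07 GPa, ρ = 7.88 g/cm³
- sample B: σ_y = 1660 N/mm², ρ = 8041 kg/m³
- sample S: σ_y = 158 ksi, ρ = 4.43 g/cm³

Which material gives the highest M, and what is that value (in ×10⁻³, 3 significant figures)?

Putting every candidate on a common basis:
  sample C: σ_y = 204.0 MPa, ρ = 7872 kg/m³
  sample A: σ_y = 325.0 MPa, ρ = 8724 kg/m³
  sample Q: σ_y = 681.0 MPa, ρ = 19300 kg/m³
  sample P: σ_y = 1070 MPa, ρ = 7880 kg/m³
  sample B: σ_y = 1660 MPa, ρ = 8041 kg/m³
  sample S: σ_y = 1089 MPa, ρ = 4430 kg/m³
  sample S: M = 7.45×10⁻³
  sample B: M = 5.07×10⁻³
  sample P: M = 4.15×10⁻³
  sample A: M = 2.07×10⁻³
  sample C: M = 1.81×10⁻³
  sample Q: M = 1.35×10⁻³
Sample S ranks first.

sample S, M = 7.45×10⁻³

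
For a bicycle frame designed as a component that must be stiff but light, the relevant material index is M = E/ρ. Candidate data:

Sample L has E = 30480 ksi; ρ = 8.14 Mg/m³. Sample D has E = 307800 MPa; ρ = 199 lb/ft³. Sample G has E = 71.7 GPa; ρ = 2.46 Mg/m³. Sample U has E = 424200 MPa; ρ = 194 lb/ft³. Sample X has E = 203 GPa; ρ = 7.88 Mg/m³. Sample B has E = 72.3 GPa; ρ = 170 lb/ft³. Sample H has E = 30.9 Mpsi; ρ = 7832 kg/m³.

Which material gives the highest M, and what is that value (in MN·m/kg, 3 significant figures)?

After converting to SI:
  sample L: E = 210.2 GPa, ρ = 8140 kg/m³
  sample D: E = 307.8 GPa, ρ = 3188 kg/m³
  sample G: E = 71.70 GPa, ρ = 2460 kg/m³
  sample U: E = 424.2 GPa, ρ = 3108 kg/m³
  sample X: E = 203.0 GPa, ρ = 7880 kg/m³
  sample B: E = 72.30 GPa, ρ = 2723 kg/m³
  sample H: E = 213.0 GPa, ρ = 7832 kg/m³
  sample U: M = 137 MN·m/kg
  sample D: M = 96.6 MN·m/kg
  sample G: M = 29.1 MN·m/kg
  sample H: M = 27.2 MN·m/kg
  sample B: M = 26.6 MN·m/kg
  sample L: M = 25.8 MN·m/kg
  sample X: M = 25.8 MN·m/kg
Sample U ranks first.

sample U, M = 137 MN·m/kg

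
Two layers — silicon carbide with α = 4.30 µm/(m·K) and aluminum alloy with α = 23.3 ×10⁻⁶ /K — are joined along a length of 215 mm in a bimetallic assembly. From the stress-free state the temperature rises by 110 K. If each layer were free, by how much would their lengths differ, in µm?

449 µm

Δα = |4.30 − 23.3|×10⁻⁶/K = 19.0×10⁻⁶/K.
ΔL_mismatch = Δα·L·ΔT = 19.0×10⁻⁶ × 215.0 mm × 110.0 K = 449 µm.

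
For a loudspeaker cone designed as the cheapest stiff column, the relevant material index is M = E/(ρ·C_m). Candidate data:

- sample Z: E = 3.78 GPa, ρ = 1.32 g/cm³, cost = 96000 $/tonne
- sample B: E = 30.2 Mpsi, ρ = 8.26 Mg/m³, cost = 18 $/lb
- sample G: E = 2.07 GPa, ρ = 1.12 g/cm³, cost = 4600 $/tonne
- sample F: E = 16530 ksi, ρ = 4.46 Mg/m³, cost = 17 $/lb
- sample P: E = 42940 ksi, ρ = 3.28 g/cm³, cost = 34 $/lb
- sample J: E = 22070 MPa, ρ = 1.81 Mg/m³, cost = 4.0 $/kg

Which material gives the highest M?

Convert each candidate to consistent units, then evaluate M:
  sample Z: E = 3.780 GPa, ρ = 1320 kg/m³, cost = 96.00 $/kg
  sample B: E = 208.2 GPa, ρ = 8260 kg/m³, cost = 39.68 $/kg
  sample G: E = 2.070 GPa, ρ = 1120 kg/m³, cost = 4.600 $/kg
  sample F: E = 114.0 GPa, ρ = 4460 kg/m³, cost = 37.48 $/kg
  sample P: E = 296.1 GPa, ρ = 3280 kg/m³, cost = 74.96 $/kg
  sample J: E = 22.07 GPa, ρ = 1810 kg/m³, cost = 4.000 $/kg
  sample J: M = 3.05 MN·m per $
  sample P: M = 1.20 MN·m per $
  sample F: M = 0.682 MN·m per $
  sample B: M = 0.635 MN·m per $
  sample G: M = 0.402 MN·m per $
  sample Z: M = 0.0298 MN·m per $
The maximum is for sample J.

sample J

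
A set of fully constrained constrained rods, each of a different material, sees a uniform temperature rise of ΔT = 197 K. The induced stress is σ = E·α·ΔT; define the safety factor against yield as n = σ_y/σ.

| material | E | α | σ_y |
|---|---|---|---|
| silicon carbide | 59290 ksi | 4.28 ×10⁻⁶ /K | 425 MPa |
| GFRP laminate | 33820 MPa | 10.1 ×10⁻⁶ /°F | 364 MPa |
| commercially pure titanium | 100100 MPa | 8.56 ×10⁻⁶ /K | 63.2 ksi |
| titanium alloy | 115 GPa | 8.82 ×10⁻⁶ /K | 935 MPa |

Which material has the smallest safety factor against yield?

With everything in SI (GPa, ×10⁻⁶/K, MPa):
  silicon carbide: E = 408.8, α = 4.28, σ_y = 425.0 → σ = 345 MPa, n = 1.23
  GFRP laminate: E = 33.82, α = 18.2, σ_y = 364.0 → σ = 121 MPa, n = 3.01
  commercially pure titanium: E = 100.1, α = 8.56, σ_y = 435.7 → σ = 169 MPa, n = 2.58
  titanium alloy: E = 115.0, α = 8.82, σ_y = 935.0 → σ = 200 MPa, n = 4.68
The minimum is silicon carbide at n = 1.23.

silicon carbide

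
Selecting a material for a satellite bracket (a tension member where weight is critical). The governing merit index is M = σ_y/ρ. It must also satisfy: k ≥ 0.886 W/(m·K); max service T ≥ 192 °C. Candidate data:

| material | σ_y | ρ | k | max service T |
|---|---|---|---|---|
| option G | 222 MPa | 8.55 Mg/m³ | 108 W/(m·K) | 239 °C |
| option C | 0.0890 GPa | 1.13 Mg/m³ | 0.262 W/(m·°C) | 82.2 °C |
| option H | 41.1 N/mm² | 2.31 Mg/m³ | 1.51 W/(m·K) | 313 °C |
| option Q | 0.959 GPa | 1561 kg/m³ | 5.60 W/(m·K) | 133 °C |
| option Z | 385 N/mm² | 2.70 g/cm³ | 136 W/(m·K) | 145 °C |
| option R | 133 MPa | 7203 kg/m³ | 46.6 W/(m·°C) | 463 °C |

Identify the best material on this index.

Screen on constraints: k ≥ 0.886 W/(m·K); max service T ≥ 192 °C. Survivors: option G, option H, option R.
In SI units:
  option G: σ_y = 222.0 MPa, ρ = 8550 kg/m³
  option H: σ_y = 41.10 MPa, ρ = 2310 kg/m³
  option R: σ_y = 133.0 MPa, ρ = 7203 kg/m³
  option G: M = 26.0 kN·m/kg
  option R: M = 18.5 kN·m/kg
  option H: M = 17.8 kN·m/kg
The maximum is for option G.

option G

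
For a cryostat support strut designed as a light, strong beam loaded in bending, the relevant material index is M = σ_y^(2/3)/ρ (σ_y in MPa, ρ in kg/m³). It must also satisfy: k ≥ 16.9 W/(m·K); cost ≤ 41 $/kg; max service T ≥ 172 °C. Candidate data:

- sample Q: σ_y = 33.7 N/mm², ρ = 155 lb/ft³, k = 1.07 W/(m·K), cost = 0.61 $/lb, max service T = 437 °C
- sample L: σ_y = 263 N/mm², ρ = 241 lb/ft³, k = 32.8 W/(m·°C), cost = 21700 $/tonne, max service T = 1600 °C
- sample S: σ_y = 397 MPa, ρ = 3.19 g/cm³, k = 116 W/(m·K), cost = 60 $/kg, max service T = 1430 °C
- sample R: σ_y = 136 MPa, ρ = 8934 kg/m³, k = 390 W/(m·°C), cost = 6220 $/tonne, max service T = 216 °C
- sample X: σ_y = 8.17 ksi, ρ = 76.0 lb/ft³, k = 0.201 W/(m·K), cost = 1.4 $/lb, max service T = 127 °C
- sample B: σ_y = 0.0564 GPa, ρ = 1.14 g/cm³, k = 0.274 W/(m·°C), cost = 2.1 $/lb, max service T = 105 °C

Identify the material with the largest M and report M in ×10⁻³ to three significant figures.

sample L, M = 10.6×10⁻³

Screen on constraints: k ≥ 16.9 W/(m·K); cost ≤ 41 $/kg; max service T ≥ 172 °C. Survivors: sample L, sample R.
In SI units:
  sample L: σ_y = 263.0 MPa, ρ = 3860 kg/m³
  sample R: σ_y = 136.0 MPa, ρ = 8934 kg/m³
  sample L: M = 10.6×10⁻³
  sample R: M = 2.96×10⁻³
Sample L has the largest M.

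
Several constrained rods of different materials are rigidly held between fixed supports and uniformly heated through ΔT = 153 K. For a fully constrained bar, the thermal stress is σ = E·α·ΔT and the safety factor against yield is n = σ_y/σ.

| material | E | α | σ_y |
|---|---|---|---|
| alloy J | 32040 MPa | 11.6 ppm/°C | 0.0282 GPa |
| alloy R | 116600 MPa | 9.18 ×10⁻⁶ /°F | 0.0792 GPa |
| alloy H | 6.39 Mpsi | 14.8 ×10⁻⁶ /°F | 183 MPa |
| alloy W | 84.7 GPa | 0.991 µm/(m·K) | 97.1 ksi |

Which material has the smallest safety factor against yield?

alloy R

Per material, after unit conversion:
  alloy J: E = 32.04, α = 11.6, σ_y = 28.20 → σ = 56.9 MPa, n = 0.496
  alloy R: E = 116.6, α = 16.5, σ_y = 79.20 → σ = 295 MPa, n = 0.269
  alloy H: E = 44.06, α = 26.6, σ_y = 183.0 → σ = 180 MPa, n = 1.02
  alloy W: E = 84.70, α = 0.991, σ_y = 669.5 → σ = 12.8 MPa, n = 52.1
Alloy R has the lowest safety factor, n = 0.269.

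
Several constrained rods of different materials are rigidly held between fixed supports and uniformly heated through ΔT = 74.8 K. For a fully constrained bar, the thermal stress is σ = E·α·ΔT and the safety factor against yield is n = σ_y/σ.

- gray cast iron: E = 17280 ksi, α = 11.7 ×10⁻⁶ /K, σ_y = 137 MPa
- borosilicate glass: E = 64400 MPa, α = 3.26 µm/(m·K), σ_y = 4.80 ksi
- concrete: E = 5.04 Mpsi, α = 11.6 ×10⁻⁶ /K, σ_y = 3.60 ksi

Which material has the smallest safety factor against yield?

Per material, after unit conversion:
  gray cast iron: E = 119.1, α = 11.7, σ_y = 137.0 → σ = 104 MPa, n = 1.31
  borosilicate glass: E = 64.40, α = 3.26, σ_y = 33.09 → σ = 15.7 MPa, n = 2.11
  concrete: E = 34.75, α = 11.6, σ_y = 24.82 → σ = 30.2 MPa, n = 0.823
The minimum is concrete at n = 0.823.

concrete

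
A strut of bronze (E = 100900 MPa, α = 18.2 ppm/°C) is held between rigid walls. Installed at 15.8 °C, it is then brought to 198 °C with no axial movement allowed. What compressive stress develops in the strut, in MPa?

E = 100900 MPa = 100.9 GPa.
ΔT = 182.2 K. Constrained thermal stress σ = E·α·ΔT = 100.9×10³ MPa × 18.2×10⁻⁶ × 182.2 = 335 MPa (compressive).

335 MPa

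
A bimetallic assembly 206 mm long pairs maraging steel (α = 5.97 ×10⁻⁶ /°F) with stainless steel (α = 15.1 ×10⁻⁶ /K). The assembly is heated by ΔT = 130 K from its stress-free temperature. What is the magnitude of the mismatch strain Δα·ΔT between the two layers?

maraging steel: α = 5.97×10⁻⁶/°F × 9/5 = 10.7×10⁻⁶/K.
Δα = |10.7 − 15.1|×10⁻⁶/K = 4.35×10⁻⁶/K.
Mismatch strain = Δα·ΔT = 4.35×10⁻⁶ × 130.0 = 5.66×10⁻⁴.

5.66×10⁻⁴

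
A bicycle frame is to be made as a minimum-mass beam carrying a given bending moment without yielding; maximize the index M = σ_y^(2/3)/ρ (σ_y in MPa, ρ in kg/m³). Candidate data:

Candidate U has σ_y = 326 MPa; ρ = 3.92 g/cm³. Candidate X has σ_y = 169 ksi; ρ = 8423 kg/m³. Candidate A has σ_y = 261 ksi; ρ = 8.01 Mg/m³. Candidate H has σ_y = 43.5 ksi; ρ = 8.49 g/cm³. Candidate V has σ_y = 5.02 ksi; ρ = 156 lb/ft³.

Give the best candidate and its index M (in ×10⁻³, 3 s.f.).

candidate A, M = 18.5×10⁻³

After converting to SI:
  candidate U: σ_y = 326.0 MPa, ρ = 3920 kg/m³
  candidate X: σ_y = 1165 MPa, ρ = 8423 kg/m³
  candidate A: σ_y = 1800 MPa, ρ = 8010 kg/m³
  candidate H: σ_y = 299.9 MPa, ρ = 8490 kg/m³
  candidate V: σ_y = 34.61 MPa, ρ = 2499 kg/m³
  candidate A: M = 18.5×10⁻³
  candidate X: M = 13.1×10⁻³
  candidate U: M = 12.1×10⁻³
  candidate H: M = 5.28×10⁻³
  candidate V: M = 4.25×10⁻³
Candidate A ranks first.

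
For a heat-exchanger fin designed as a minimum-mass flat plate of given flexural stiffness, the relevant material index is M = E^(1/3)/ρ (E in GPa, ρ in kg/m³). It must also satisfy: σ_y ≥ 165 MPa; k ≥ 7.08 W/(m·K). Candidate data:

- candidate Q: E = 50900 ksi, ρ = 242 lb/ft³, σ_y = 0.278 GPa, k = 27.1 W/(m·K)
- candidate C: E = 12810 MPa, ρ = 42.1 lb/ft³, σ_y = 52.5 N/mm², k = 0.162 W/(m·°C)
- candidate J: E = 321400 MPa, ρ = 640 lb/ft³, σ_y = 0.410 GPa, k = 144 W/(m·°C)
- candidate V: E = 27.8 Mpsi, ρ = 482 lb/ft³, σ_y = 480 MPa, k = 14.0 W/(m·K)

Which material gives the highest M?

Screen on constraints: σ_y ≥ 165 MPa; k ≥ 7.08 W/(m·K). Survivors: candidate Q, candidate J, candidate V.
In SI units:
  candidate Q: E = 350.9 GPa, ρ = 3876 kg/m³
  candidate J: E = 321.4 GPa, ρ = 10250 kg/m³
  candidate V: E = 191.7 GPa, ρ = 7721 kg/m³
  candidate Q: M = 1.82×10⁻³
  candidate V: M = 0.747×10⁻³
  candidate J: M = 0.668×10⁻³
The maximum is for candidate Q.

candidate Q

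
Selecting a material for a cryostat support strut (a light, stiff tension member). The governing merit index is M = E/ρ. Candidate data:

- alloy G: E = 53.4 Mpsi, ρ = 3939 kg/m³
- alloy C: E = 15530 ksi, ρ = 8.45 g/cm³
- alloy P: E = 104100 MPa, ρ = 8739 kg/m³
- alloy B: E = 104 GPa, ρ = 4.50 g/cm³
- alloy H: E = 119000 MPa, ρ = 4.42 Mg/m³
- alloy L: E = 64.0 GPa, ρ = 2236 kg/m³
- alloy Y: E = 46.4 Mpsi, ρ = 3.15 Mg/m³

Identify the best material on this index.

alloy Y

Putting every candidate on a common basis:
  alloy G: E = 368.2 GPa, ρ = 3939 kg/m³
  alloy C: E = 107.1 GPa, ρ = 8450 kg/m³
  alloy P: E = 104.1 GPa, ρ = 8739 kg/m³
  alloy B: E = 104.0 GPa, ρ = 4500 kg/m³
  alloy H: E = 119.0 GPa, ρ = 4420 kg/m³
  alloy L: E = 64.00 GPa, ρ = 2236 kg/m³
  alloy Y: E = 319.9 GPa, ρ = 3150 kg/m³
  alloy Y: M = 102 MN·m/kg
  alloy G: M = 93.5 MN·m/kg
  alloy L: M = 28.6 MN·m/kg
  alloy H: M = 26.9 MN·m/kg
  alloy B: M = 23.1 MN·m/kg
  alloy C: M = 12.7 MN·m/kg
  alloy P: M = 11.9 MN·m/kg
Alloy Y has the largest M.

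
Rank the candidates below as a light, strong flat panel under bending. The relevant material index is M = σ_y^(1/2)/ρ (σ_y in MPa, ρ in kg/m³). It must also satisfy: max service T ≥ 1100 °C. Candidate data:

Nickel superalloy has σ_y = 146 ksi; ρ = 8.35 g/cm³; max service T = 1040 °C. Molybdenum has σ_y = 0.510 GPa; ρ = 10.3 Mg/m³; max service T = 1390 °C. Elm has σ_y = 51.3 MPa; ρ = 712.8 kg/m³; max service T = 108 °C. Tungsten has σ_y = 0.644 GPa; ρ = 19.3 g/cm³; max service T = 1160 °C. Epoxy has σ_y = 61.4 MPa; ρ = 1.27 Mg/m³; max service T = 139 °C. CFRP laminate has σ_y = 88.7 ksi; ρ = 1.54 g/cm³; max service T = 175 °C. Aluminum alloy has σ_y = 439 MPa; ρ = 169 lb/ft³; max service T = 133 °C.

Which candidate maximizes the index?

Screen on constraints: max service T ≥ 1100 °C. Survivors: molybdenum, tungsten.
Putting every candidate on a common basis:
  molybdenum: σ_y = 510.0 MPa, ρ = 10300 kg/m³
  tungsten: σ_y = 644.0 MPa, ρ = 19300 kg/m³
  molybdenum: M = 2.19×10⁻³
  tungsten: M = 1.31×10⁻³
The maximum is for molybdenum.

molybdenum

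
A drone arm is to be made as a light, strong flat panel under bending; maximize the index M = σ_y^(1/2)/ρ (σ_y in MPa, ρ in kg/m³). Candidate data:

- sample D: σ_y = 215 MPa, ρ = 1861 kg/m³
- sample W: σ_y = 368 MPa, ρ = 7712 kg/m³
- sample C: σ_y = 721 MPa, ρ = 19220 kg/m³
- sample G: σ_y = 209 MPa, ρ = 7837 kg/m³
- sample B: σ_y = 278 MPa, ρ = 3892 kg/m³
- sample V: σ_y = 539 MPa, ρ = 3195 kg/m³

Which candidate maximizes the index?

sample D

Per-candidate index values:
  sample D: M = 7.88×10⁻³
  sample V: M = 7.27×10⁻³
  sample B: M = 4.28×10⁻³
  sample W: M = 2.49×10⁻³
  sample G: M = 1.84×10⁻³
  sample C: M = 1.40×10⁻³
Sample D has the largest M.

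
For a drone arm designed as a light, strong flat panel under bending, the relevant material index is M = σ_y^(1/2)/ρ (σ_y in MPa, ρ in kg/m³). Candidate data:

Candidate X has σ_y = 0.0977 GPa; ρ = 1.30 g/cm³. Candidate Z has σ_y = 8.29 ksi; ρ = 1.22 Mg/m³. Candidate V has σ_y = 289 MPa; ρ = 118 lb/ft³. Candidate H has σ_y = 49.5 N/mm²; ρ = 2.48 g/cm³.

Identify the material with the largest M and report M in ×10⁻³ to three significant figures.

In SI units:
  candidate X: σ_y = 97.70 MPa, ρ = 1300 kg/m³
  candidate Z: σ_y = 57.16 MPa, ρ = 1220 kg/m³
  candidate V: σ_y = 289.0 MPa, ρ = 1890 kg/m³
  candidate H: σ_y = 49.50 MPa, ρ = 2480 kg/m³
  candidate V: M = 8.99×10⁻³
  candidate X: M = 7.60×10⁻³
  candidate Z: M = 6.20×10⁻³
  candidate H: M = 2.84×10⁻³
Candidate V has the largest M.

candidate V, M = 8.99×10⁻³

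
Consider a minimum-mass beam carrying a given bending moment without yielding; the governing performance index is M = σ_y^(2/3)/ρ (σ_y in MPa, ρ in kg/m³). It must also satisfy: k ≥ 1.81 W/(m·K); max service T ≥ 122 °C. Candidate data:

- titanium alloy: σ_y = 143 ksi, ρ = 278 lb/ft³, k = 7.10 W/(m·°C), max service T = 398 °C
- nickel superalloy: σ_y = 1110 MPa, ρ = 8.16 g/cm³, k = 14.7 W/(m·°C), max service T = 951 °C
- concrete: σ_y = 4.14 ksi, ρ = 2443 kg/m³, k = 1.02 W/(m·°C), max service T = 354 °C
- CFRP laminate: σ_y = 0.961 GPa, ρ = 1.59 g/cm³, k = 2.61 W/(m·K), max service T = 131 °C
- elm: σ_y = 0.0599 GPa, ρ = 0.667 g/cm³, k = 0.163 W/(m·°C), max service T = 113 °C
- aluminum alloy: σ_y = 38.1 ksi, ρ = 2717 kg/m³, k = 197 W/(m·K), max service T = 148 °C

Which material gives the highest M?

Screen on constraints: k ≥ 1.81 W/(m·K); max service T ≥ 122 °C. Survivors: titanium alloy, nickel superalloy, CFRP laminate, aluminum alloy.
Putting every candidate on a common basis:
  titanium alloy: σ_y = 986.0 MPa, ρ = 4453 kg/m³
  nickel superalloy: σ_y = 1110 MPa, ρ = 8160 kg/m³
  CFRP laminate: σ_y = 961.0 MPa, ρ = 1590 kg/m³
  aluminum alloy: σ_y = 262.7 MPa, ρ = 2717 kg/m³
  CFRP laminate: M = 61.2×10⁻³
  titanium alloy: M = 22.2×10⁻³
  aluminum alloy: M = 15.1×10⁻³
  nickel superalloy: M = 13.1×10⁻³
Highest index: CFRP laminate.

CFRP laminate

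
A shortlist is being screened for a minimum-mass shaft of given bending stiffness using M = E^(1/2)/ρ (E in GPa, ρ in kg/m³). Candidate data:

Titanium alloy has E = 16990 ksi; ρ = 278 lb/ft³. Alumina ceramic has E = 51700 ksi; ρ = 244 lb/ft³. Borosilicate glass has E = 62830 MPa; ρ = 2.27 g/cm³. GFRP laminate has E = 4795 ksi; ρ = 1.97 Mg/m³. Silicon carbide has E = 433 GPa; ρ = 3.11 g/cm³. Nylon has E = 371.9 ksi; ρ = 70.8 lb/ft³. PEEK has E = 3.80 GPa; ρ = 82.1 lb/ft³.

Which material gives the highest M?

silicon carbide

After converting to SI:
  titanium alloy: E = 117.1 GPa, ρ = 4453 kg/m³
  alumina ceramic: E = 356.5 GPa, ρ = 3909 kg/m³
  borosilicate glass: E = 62.83 GPa, ρ = 2270 kg/m³
  GFRP laminate: E = 33.06 GPa, ρ = 1970 kg/m³
  silicon carbide: E = 433.0 GPa, ρ = 3110 kg/m³
  nylon: E = 2.564 GPa, ρ = 1134 kg/m³
  PEEK: E = 3.800 GPa, ρ = 1315 kg/m³
  silicon carbide: M = 6.69×10⁻³
  alumina ceramic: M = 4.83×10⁻³
  borosilicate glass: M = 3.49×10⁻³
  GFRP laminate: M = 2.92×10⁻³
  titanium alloy: M = 2.43×10⁻³
  PEEK: M = 1.48×10⁻³
  nylon: M = 1.41×10⁻³
The maximum is for silicon carbide.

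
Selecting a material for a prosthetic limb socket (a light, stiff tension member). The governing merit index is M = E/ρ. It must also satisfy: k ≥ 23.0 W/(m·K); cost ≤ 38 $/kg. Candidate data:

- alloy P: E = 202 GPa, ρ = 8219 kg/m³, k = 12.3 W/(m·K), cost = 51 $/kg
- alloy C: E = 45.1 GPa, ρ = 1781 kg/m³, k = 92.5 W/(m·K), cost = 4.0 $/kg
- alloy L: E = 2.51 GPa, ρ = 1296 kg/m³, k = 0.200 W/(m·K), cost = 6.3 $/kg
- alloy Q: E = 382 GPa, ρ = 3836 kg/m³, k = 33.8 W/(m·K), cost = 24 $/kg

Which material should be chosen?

alloy Q

Screen on constraints: k ≥ 23.0 W/(m·K); cost ≤ 38 $/kg. Survivors: alloy C, alloy Q.
Evaluate M for each candidate:
  alloy Q: M = 99.6 MN·m/kg
  alloy C: M = 25.3 MN·m/kg
Highest index: alloy Q.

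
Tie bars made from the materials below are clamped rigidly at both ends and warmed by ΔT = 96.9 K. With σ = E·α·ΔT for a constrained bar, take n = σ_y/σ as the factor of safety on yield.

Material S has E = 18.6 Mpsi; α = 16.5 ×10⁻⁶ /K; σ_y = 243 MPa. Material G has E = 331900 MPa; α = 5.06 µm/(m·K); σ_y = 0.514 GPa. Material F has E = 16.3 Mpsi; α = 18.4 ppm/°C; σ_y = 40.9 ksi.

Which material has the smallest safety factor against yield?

With everything in SI (GPa, ×10⁻⁶/K, MPa):
  material S: E = 128.2, α = 16.5, σ_y = 243.0 → σ = 205 MPa, n = 1.19
  material G: E = 331.9, α = 5.06, σ_y = 514.0 → σ = 163 MPa, n = 3.16
  material F: E = 112.4, α = 18.4, σ_y = 282.0 → σ = 200 MPa, n = 1.41
The minimum is material S at n = 1.19.

material S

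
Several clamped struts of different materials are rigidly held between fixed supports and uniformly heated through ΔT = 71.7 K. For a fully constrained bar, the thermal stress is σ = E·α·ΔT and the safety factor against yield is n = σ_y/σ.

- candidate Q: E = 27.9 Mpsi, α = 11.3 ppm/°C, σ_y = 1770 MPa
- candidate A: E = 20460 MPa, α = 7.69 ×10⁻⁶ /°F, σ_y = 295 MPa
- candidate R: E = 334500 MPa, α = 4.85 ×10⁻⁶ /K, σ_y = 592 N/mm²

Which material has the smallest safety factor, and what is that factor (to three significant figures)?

candidate R, n = 5.09

With everything in SI (GPa, ×10⁻⁶/K, MPa):
  candidate Q: E = 192.4, α = 11.3, σ_y = 1770 → σ = 156 MPa, n = 11.4
  candidate A: E = 20.46, α = 13.8, σ_y = 295.0 → σ = 20.3 MPa, n = 14.5
  candidate R: E = 334.5, α = 4.85, σ_y = 592.0 → σ = 116 MPa, n = 5.09
The minimum is candidate R at n = 5.09.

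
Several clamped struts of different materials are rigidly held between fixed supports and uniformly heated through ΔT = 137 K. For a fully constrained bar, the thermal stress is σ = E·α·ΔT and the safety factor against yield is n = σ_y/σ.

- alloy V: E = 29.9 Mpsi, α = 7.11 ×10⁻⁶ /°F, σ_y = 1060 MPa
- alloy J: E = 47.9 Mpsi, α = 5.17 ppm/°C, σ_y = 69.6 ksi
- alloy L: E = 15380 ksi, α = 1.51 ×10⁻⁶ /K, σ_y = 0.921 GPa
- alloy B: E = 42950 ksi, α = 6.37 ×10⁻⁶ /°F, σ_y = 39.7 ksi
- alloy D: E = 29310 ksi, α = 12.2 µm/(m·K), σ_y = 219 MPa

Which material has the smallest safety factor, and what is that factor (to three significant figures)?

alloy B, n = 0.588

Per material, after unit conversion:
  alloy V: E = 206.2, α = 12.8, σ_y = 1060 → σ = 361 MPa, n = 2.93
  alloy J: E = 330.3, α = 5.17, σ_y = 479.9 → σ = 234 MPa, n = 2.05
  alloy L: E = 106.0, α = 1.51, σ_y = 921.0 → σ = 21.9 MPa, n = 42.0
  alloy B: E = 296.1, α = 11.5, σ_y = 273.7 → σ = 465 MPa, n = 0.588
  alloy D: E = 202.1, α = 12.2, σ_y = 219.0 → σ = 338 MPa, n = 0.648
Smallest n: alloy B with n = 0.588.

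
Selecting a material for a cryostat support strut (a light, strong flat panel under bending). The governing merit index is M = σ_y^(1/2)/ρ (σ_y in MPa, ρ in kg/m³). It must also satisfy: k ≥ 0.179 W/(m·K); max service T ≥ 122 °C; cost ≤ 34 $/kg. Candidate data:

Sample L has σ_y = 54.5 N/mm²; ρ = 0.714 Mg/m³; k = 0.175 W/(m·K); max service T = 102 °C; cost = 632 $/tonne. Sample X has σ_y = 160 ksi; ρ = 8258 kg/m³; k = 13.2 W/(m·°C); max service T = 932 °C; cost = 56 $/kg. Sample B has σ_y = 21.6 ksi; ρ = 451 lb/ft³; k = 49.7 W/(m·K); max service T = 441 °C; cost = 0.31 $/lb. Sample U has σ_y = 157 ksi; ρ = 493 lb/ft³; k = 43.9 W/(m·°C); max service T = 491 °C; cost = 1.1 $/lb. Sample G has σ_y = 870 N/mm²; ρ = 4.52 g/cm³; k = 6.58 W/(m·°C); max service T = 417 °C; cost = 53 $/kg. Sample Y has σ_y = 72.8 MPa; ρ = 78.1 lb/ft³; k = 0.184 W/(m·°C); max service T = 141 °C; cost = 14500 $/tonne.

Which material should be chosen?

Screen on constraints: k ≥ 0.179 W/(m·K); max service T ≥ 122 °C; cost ≤ 34 $/kg. Survivors: sample B, sample U, sample Y.
After converting to SI:
  sample B: σ_y = 148.9 MPa, ρ = 7224 kg/m³
  sample U: σ_y = 1082 MPa, ρ = 7897 kg/m³
  sample Y: σ_y = 72.80 MPa, ρ = 1251 kg/m³
  sample Y: M = 6.82×10⁻³
  sample U: M = 4.17×10⁻³
  sample B: M = 1.69×10⁻³
Highest index: sample Y.

sample Y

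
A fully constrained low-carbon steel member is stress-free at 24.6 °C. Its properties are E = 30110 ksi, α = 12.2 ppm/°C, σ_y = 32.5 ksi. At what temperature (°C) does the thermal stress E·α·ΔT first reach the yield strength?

E = 30110 ksi = 207.6 GPa.
σ_y = 32.5 ksi = 224.1 MPa.
E·α·ΔT = 224.1 MPa ⇒ ΔT = 224.1 / (207.6×10³ × 12.2×10⁻⁶) = 88.47 K.
T = 24.6 + 88.47 = 113.1 °C.

113 °C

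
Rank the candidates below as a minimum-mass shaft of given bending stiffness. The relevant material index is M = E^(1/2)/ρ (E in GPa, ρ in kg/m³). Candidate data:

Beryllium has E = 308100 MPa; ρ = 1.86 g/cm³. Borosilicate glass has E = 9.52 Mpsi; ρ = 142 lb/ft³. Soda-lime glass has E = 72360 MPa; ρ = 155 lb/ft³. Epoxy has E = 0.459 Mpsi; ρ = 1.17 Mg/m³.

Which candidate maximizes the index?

beryllium

In SI units:
  beryllium: E = 308.1 GPa, ρ = 1860 kg/m³
  borosilicate glass: E = 65.64 GPa, ρ = 2275 kg/m³
  soda-lime glass: E = 72.36 GPa, ρ = 2483 kg/m³
  epoxy: E = 3.165 GPa, ρ = 1170 kg/m³
  beryllium: M = 9.44×10⁻³
  borosilicate glass: M = 3.56×10⁻³
  soda-lime glass: M = 3.43×10⁻³
  epoxy: M = 1.52×10⁻³
The maximum is for beryllium.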